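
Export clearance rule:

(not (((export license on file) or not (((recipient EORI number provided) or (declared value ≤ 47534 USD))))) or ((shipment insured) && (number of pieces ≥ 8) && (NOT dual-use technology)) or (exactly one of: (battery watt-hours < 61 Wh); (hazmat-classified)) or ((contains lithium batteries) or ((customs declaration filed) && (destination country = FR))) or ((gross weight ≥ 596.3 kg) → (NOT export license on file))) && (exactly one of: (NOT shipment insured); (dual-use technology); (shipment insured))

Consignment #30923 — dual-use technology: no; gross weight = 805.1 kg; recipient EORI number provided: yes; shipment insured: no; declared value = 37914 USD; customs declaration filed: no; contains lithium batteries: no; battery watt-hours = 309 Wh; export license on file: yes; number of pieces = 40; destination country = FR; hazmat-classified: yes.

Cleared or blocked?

Atomic conditions:
  export license on file: yes → true
  recipient EORI number provided: yes → true
  declared value ≤ 47534 USD: 37914 ≤ 47534 is true
  shipment insured: no → false
  number of pieces ≥ 8: 40 ≥ 8 is true
  NOT dual-use technology: no → true
  battery watt-hours < 61 Wh: 309 < 61 is false
  hazmat-classified: yes → true
  contains lithium batteries: no → false
  customs declaration filed: no → false
  destination country = FR: FR == FR is true
  gross weight ≥ 596.3 kg: 805.1 ≥ 596.3 is true
  NOT export license on file: yes → false
  NOT shipment insured: no → true
  dual-use technology: no → false
Combine:
[1.1.1.2.1] true OR true = true
[1.1.1.2] NOT true = false
[1.1.1] true OR false = true
[1.1] NOT true = false
[1.2] false AND true AND true = false
[1.3] exactly-one(false, true) = true
[1.4.2] false AND true = false
[1.4] false OR false = false
[1.5] true → false = false
[1] false OR false OR true OR false OR false = true
[2] exactly-one(true, false, false) = true
[root] true AND true = true
Overall: true → cleared

Cleared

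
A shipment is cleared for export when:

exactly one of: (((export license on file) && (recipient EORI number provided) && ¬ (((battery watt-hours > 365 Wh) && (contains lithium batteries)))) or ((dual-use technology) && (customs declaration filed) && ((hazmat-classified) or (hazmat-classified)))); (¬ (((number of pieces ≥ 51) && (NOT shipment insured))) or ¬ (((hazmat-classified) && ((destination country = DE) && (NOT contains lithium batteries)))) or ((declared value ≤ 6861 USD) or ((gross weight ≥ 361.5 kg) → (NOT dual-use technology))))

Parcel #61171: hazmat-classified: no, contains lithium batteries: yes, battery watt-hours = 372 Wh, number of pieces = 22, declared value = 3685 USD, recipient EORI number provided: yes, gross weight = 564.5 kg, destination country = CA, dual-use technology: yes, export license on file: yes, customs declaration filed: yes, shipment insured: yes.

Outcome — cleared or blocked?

Cleared

Atomic conditions:
  export license on file: yes → true
  recipient EORI number provided: yes → true
  battery watt-hours > 365 Wh: 372 > 365 is true
  contains lithium batteries: yes → true
  dual-use technology: yes → true
  customs declaration filed: yes → true
  hazmat-classified: no → false
  number of pieces ≥ 51: 22 ≥ 51 is false
  NOT shipment insured: yes → false
  destination country = DE: CA == DE is false
  NOT contains lithium batteries: yes → false
  declared value ≤ 6861 USD: 3685 ≤ 6861 is true
  gross weight ≥ 361.5 kg: 564.5 ≥ 361.5 is true
  NOT dual-use technology: yes → false
Combine:
[1.1.3.1] true AND true = true
[1.1.3] NOT true = false
[1.1] true AND true AND false = false
[1.2.3] false OR false = false
[1.2] true AND true AND false = false
[1] false OR false = false
[2.1.1] false AND false = false
[2.1] NOT false = true
[2.2.1.2] false AND false = false
[2.2.1] false AND false = false
[2.2] NOT false = true
[2.3.2] true → false = false
[2.3] true OR false = true
[2] true OR true OR true = true
[root] exactly-one(false, true) = true
Overall: true → cleared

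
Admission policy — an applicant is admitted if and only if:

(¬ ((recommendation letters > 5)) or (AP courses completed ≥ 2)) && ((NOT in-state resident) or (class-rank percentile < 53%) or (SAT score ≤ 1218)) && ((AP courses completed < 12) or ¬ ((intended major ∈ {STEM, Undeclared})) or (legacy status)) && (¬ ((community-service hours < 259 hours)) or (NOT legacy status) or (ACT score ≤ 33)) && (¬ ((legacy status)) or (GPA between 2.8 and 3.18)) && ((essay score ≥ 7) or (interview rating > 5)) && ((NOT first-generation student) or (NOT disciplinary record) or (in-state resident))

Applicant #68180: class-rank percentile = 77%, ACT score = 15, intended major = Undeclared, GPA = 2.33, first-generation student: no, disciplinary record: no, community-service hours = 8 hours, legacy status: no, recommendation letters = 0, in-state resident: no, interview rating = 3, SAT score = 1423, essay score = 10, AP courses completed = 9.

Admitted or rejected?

Atomic conditions:
  recommendation letters > 5: 0 > 5 is false
  AP courses completed ≥ 2: 9 ≥ 2 is true
  NOT in-state resident: no → true
  class-rank percentile < 53%: 77 < 53 is false
  SAT score ≤ 1218: 1423 ≤ 1218 is false
  AP courses completed < 12: 9 < 12 is true
  intended major ∈ {STEM, Undeclared}: Undeclared is in the set → true
  legacy status: no → false
  community-service hours < 259 hours: 8 < 259 is true
  NOT legacy status: no → true
  ACT score ≤ 33: 15 ≤ 33 is true
  GPA between 2.8 and 3.18: 2.33 in [2.8, 3.18] is false
  essay score ≥ 7: 10 ≥ 7 is true
  interview rating > 5: 3 > 5 is false
  NOT first-generation student: no → true
  NOT disciplinary record: no → true
  in-state resident: no → false
Combine:
[1.1] NOT false = true
[1] true OR true = true
[2] true OR false OR false = true
[3.2] NOT true = false
[3] true OR false OR false = true
[4.1] NOT true = false
[4] false OR true OR true = true
[5.1] NOT false = true
[5] true OR false = true
[6] true OR false = true
[7] true OR true OR false = true
[root] true AND true AND true AND true AND true AND true AND true = true
Overall: true → admitted

Admitted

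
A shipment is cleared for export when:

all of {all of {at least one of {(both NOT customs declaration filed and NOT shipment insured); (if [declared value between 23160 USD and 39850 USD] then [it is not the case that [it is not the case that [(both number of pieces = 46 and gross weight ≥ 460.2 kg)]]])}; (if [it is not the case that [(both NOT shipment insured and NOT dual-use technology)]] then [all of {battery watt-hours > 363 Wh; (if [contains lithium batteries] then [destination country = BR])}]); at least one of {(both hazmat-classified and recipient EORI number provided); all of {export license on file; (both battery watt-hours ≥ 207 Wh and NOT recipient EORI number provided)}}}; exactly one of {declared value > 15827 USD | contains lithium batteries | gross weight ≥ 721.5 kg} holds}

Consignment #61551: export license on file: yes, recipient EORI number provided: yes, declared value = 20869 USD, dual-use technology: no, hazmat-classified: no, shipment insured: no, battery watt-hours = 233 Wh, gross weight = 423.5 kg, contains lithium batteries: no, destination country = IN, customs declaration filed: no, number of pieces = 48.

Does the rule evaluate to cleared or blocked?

Blocked

Atomic conditions:
  NOT customs declaration filed: no → true
  NOT shipment insured: no → true
  declared value between 23160 USD and 39850 USD: 20869 in [23160, 39850] is false
  number of pieces = 46: 48 == 46 is false
  gross weight ≥ 460.2 kg: 423.5 ≥ 460.2 is false
  NOT dual-use technology: no → true
  battery watt-hours > 363 Wh: 233 > 363 is false
  contains lithium batteries: no → false
  destination country = BR: IN == BR is false
  hazmat-classified: no → false
  recipient EORI number provided: yes → true
  export license on file: yes → true
  battery watt-hours ≥ 207 Wh: 233 ≥ 207 is true
  NOT recipient EORI number provided: yes → false
  declared value > 15827 USD: 20869 > 15827 is true
  gross weight ≥ 721.5 kg: 423.5 ≥ 721.5 is false
Combine:
[1.1.1] true AND true = true
[1.1.2.2.1.1] false AND false = false
[1.1.2.2.1] NOT false = true
[1.1.2.2] NOT true = false
[1.1.2] false → false (antecedent false ⇒ implication holds) = true
[1.1] true OR true = true
[1.2.1.1] true AND true = true
[1.2.1] NOT true = false
[1.2.2.2] false → false (antecedent false ⇒ implication holds) = true
[1.2.2] false AND true = false
[1.2] false → false (antecedent false ⇒ implication holds) = true
[1.3.1] false AND true = false
[1.3.2.2] true AND false = false
[1.3.2] true AND false = false
[1.3] false OR false = false
[1] true AND true AND false = false
[2] exactly-one(true, false, false) = true
[root] false AND true = false
Overall: false → blocked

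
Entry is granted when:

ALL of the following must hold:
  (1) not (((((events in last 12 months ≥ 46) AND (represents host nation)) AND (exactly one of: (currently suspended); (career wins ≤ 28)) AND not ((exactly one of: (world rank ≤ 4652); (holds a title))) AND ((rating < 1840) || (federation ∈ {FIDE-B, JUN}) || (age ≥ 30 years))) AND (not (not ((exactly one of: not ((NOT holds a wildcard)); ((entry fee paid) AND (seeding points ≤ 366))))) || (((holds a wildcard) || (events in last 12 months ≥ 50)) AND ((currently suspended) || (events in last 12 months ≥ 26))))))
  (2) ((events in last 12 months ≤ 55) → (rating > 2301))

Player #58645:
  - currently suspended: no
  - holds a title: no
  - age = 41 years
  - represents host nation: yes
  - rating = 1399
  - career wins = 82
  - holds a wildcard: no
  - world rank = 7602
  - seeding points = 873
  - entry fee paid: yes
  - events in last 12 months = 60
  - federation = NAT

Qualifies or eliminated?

Qualifies

Atomic conditions:
  events in last 12 months ≥ 46: 60 ≥ 46 is true
  represents host nation: yes → true
  currently suspended: no → false
  career wins ≤ 28: 82 ≤ 28 is false
  world rank ≤ 4652: 7602 ≤ 4652 is false
  holds a title: no → false
  rating < 1840: 1399 < 1840 is true
  federation ∈ {FIDE-B, JUN}: NAT is not in the set → false
  age ≥ 30 years: 41 ≥ 30 is true
  NOT holds a wildcard: no → true
  entry fee paid: yes → true
  seeding points ≤ 366: 873 ≤ 366 is false
  holds a wildcard: no → false
  events in last 12 months ≥ 50: 60 ≥ 50 is true
  events in last 12 months ≥ 26: 60 ≥ 26 is true
  events in last 12 months ≤ 55: 60 ≤ 55 is false
  rating > 2301: 1399 > 2301 is false
Combine:
[1.1.1.1] true AND true = true
[1.1.1.2] exactly-one(false, false) = false
[1.1.1.3.1] exactly-one(false, false) = false
[1.1.1.3] NOT false = true
[1.1.1.4] true OR false OR true = true
[1.1.1] true AND false AND true AND true = false
[1.1.2.1.1.1.1] NOT true = false
[1.1.2.1.1.1.2] true AND false = false
[1.1.2.1.1.1] exactly-one(false, false) = false
[1.1.2.1.1] NOT false = true
[1.1.2.1] NOT true = false
[1.1.2.2.1] false OR true = true
[1.1.2.2.2] false OR true = true
[1.1.2.2] true AND true = true
[1.1.2] false OR true = true
[1.1] false AND true = false
[1] NOT false = true
[2] false → false (antecedent false ⇒ implication holds) = true
[root] true AND true = true
Overall: true → qualifies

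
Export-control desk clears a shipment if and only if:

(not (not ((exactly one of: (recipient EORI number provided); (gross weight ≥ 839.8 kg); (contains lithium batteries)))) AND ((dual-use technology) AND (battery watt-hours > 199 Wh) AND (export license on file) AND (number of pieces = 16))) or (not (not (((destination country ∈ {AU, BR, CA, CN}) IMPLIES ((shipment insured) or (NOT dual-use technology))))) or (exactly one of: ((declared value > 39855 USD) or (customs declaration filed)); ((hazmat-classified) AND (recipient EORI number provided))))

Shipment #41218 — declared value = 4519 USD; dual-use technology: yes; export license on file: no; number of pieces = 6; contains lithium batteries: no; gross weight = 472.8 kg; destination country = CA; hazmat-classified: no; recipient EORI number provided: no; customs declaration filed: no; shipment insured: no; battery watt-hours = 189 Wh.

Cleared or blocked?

Atomic conditions:
  recipient EORI number provided: no → false
  gross weight ≥ 839.8 kg: 472.8 ≥ 839.8 is false
  contains lithium batteries: no → false
  dual-use technology: yes → true
  battery watt-hours > 199 Wh: 189 > 199 is false
  export license on file: no → false
  number of pieces = 16: 6 == 16 is false
  destination country ∈ {AU, BR, CA, CN}: CA is in the set → true
  shipment insured: no → false
  NOT dual-use technology: yes → false
  declared value > 39855 USD: 4519 > 39855 is false
  customs declaration filed: no → false
  hazmat-classified: no → false
Combine:
[1.1.1.1] exactly-one(false, false, false) = false
[1.1.1] NOT false = true
[1.1] NOT true = false
[1.2] true AND false AND false AND false = false
[1] false AND false = false
[2.1.1.1.2] false OR false = false
[2.1.1.1] true → false = false
[2.1.1] NOT false = true
[2.1] NOT true = false
[2.2.1] false OR false = false
[2.2.2] false AND false = false
[2.2] exactly-one(false, false) = false
[2] false OR false = false
[root] false OR false = false
Overall: false → blocked

Blocked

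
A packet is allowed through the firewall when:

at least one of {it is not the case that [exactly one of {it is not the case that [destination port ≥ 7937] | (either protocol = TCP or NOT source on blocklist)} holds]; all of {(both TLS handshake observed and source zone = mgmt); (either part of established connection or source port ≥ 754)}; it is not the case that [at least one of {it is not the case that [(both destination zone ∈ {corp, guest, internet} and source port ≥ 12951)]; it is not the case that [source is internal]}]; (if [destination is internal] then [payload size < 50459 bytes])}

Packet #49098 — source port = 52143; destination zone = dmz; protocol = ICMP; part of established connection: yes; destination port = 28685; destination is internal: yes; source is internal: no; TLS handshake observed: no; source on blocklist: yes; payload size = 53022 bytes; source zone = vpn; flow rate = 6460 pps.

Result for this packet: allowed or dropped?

Atomic conditions:
  destination port ≥ 7937: 28685 ≥ 7937 is true
  protocol = TCP: ICMP == TCP is false
  NOT source on blocklist: yes → false
  TLS handshake observed: no → false
  source zone = mgmt: vpn == mgmt is false
  part of established connection: yes → true
  source port ≥ 754: 52143 ≥ 754 is true
  destination zone ∈ {corp, guest, internet}: dmz is not in the set → false
  source port ≥ 12951: 52143 ≥ 12951 is true
  source is internal: no → false
  destination is internal: yes → true
  payload size < 50459 bytes: 53022 < 50459 is false
Combine:
[1.1.1] NOT true = false
[1.1.2] false OR false = false
[1.1] exactly-one(false, false) = false
[1] NOT false = true
[2.1] false AND false = false
[2.2] true OR true = true
[2] false AND true = false
[3.1.1.1] false AND true = false
[3.1.1] NOT false = true
[3.1.2] NOT false = true
[3.1] true OR true = true
[3] NOT true = false
[4] true → false = false
[root] true OR false OR false OR false = true
Overall: true → allowed

Allowed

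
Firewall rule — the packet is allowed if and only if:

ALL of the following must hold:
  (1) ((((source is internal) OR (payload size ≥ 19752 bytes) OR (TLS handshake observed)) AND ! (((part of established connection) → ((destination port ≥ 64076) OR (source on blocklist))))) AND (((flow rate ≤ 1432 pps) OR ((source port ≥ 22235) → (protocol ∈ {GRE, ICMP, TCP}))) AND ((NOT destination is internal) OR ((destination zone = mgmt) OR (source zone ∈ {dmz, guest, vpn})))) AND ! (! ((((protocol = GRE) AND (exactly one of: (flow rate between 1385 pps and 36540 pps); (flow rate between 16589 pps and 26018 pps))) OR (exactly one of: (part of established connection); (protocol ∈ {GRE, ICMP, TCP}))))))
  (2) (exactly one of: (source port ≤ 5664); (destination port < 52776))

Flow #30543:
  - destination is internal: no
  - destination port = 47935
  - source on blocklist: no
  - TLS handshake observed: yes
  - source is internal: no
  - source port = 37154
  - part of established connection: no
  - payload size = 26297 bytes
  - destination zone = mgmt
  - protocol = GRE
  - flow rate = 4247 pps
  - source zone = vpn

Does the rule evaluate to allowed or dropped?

Atomic conditions:
  source is internal: no → false
  payload size ≥ 19752 bytes: 26297 ≥ 19752 is true
  TLS handshake observed: yes → true
  part of established connection: no → false
  destination port ≥ 64076: 47935 ≥ 64076 is false
  source on blocklist: no → false
  flow rate ≤ 1432 pps: 4247 ≤ 1432 is false
  source port ≥ 22235: 37154 ≥ 22235 is true
  protocol ∈ {GRE, ICMP, TCP}: GRE is in the set → true
  NOT destination is internal: no → true
  destination zone = mgmt: mgmt == mgmt is true
  source zone ∈ {dmz, guest, vpn}: vpn is in the set → true
  protocol = GRE: GRE == GRE is true
  flow rate between 1385 pps and 36540 pps: 4247 in [1385, 36540] is true
  flow rate between 16589 pps and 26018 pps: 4247 in [16589, 26018] is false
  source port ≤ 5664: 37154 ≤ 5664 is false
  destination port < 52776: 47935 < 52776 is true
Combine:
[1.1.1] false OR true OR true = true
[1.1.2.1.2] false OR false = false
[1.1.2.1] false → false (antecedent false ⇒ implication holds) = true
[1.1.2] NOT true = false
[1.1] true AND false = false
[1.2.1.2] true → true = true
[1.2.1] false OR true = true
[1.2.2.2] true OR true = true
[1.2.2] true OR true = true
[1.2] true AND true = true
[1.3.1.1.1.2] exactly-one(true, false) = true
[1.3.1.1.1] true AND true = true
[1.3.1.1.2] exactly-one(false, true) = true
[1.3.1.1] true OR true = true
[1.3.1] NOT true = false
[1.3] NOT false = true
[1] false AND true AND true = false
[2] exactly-one(false, true) = true
[root] false AND true = false
Overall: false → dropped

Dropped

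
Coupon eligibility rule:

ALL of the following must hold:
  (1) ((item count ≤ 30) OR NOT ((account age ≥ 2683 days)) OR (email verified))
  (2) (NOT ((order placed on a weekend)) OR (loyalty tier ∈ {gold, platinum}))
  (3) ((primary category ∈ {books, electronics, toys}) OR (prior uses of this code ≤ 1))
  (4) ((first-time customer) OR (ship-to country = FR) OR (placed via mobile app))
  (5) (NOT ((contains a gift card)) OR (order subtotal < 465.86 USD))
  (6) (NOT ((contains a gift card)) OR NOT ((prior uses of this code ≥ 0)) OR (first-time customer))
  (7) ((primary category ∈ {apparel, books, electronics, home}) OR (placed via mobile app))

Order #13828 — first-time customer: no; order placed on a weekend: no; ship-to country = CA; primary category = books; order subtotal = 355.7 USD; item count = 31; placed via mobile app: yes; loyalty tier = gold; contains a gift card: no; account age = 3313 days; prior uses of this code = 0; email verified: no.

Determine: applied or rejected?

Atomic conditions:
  item count ≤ 30: 31 ≤ 30 is false
  account age ≥ 2683 days: 3313 ≥ 2683 is true
  email verified: no → false
  order placed on a weekend: no → false
  loyalty tier ∈ {gold, platinum}: gold is in the set → true
  primary category ∈ {books, electronics, toys}: books is in the set → true
  prior uses of this code ≤ 1: 0 ≤ 1 is true
  first-time customer: no → false
  ship-to country = FR: CA == FR is false
  placed via mobile app: yes → true
  contains a gift card: no → false
  order subtotal < 465.86 USD: 355.7 < 465.86 is true
  prior uses of this code ≥ 0: 0 ≥ 0 is true
  primary category ∈ {apparel, books, electronics, home}: books is in the set → true
Combine:
[1.2] NOT true = false
[1] false OR false OR false = false
[2.1] NOT false = true
[2] true OR true = true
[3] true OR true = true
[4] false OR false OR true = true
[5.1] NOT false = true
[5] true OR true = true
[6.1] NOT false = true
[6.2] NOT true = false
[6] true OR false OR false = true
[7] true OR true = true
[root] false AND true AND true AND true AND true AND true AND true = false
Overall: false → rejected

Rejected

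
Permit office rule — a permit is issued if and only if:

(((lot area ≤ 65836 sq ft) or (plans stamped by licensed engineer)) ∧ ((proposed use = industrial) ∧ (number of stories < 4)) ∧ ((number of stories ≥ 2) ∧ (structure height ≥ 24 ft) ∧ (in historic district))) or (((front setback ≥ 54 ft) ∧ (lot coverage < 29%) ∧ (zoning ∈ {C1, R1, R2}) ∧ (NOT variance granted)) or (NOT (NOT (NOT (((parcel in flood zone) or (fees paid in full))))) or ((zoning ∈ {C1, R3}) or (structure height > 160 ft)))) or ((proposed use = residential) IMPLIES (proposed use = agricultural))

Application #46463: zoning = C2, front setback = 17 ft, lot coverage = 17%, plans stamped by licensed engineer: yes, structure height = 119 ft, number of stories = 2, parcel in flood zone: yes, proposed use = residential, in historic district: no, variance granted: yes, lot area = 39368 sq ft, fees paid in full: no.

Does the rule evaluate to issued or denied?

Denied

Atomic conditions:
  lot area ≤ 65836 sq ft: 39368 ≤ 65836 is true
  plans stamped by licensed engineer: yes → true
  proposed use = industrial: residential == industrial is false
  number of stories < 4: 2 < 4 is true
  number of stories ≥ 2: 2 ≥ 2 is true
  structure height ≥ 24 ft: 119 ≥ 24 is true
  in historic district: no → false
  front setback ≥ 54 ft: 17 ≥ 54 is false
  lot coverage < 29%: 17 < 29 is true
  zoning ∈ {C1, R1, R2}: C2 is not in the set → false
  NOT variance granted: yes → false
  parcel in flood zone: yes → true
  fees paid in full: no → false
  zoning ∈ {C1, R3}: C2 is not in the set → false
  structure height > 160 ft: 119 > 160 is false
  proposed use = residential: residential == residential is true
  proposed use = agricultural: residential == agricultural is false
Combine:
[1.1] true OR true = true
[1.2] false AND true = false
[1.3] true AND true AND false = false
[1] true AND false AND false = false
[2.1] false AND true AND false AND false = false
[2.2.1.1.1.1] true OR false = true
[2.2.1.1.1] NOT true = false
[2.2.1.1] NOT false = true
[2.2.1] NOT true = false
[2.2.2] false OR false = false
[2.2] false OR false = false
[2] false OR false = false
[3] true → false = false
[root] false OR false OR false = false
Overall: false → denied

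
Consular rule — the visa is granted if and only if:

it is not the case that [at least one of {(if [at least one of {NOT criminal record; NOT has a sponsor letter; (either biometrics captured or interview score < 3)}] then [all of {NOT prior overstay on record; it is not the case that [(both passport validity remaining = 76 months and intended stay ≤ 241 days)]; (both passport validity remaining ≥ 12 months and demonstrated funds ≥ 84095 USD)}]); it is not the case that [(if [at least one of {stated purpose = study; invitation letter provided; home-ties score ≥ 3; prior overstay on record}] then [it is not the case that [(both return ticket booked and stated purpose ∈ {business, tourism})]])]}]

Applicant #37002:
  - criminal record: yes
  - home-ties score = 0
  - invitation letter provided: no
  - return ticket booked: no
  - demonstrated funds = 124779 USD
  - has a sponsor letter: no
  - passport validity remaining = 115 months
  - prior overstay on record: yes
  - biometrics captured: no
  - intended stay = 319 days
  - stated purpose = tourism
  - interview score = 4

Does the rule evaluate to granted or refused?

Atomic conditions:
  NOT criminal record: yes → false
  NOT has a sponsor letter: no → true
  biometrics captured: no → false
  interview score < 3: 4 < 3 is false
  NOT prior overstay on record: yes → false
  passport validity remaining = 76 months: 115 == 76 is false
  intended stay ≤ 241 days: 319 ≤ 241 is false
  passport validity remaining ≥ 12 months: 115 ≥ 12 is true
  demonstrated funds ≥ 84095 USD: 124779 ≥ 84095 is true
  stated purpose = study: tourism == study is false
  invitation letter provided: no → false
  home-ties score ≥ 3: 0 ≥ 3 is false
  prior overstay on record: yes → true
  return ticket booked: no → false
  stated purpose ∈ {business, tourism}: tourism is in the set → true
Combine:
[1.1.1.3] false OR false = false
[1.1.1] false OR true OR false = true
[1.1.2.2.1] false AND false = false
[1.1.2.2] NOT false = true
[1.1.2.3] true AND true = true
[1.1.2] false AND true AND true = false
[1.1] true → false = false
[1.2.1.1] false OR false OR false OR true = true
[1.2.1.2.1] false AND true = false
[1.2.1.2] NOT false = true
[1.2.1] true → true = true
[1.2] NOT true = false
[1] false OR false = false
[root] NOT false = true
Overall: true → granted

Granted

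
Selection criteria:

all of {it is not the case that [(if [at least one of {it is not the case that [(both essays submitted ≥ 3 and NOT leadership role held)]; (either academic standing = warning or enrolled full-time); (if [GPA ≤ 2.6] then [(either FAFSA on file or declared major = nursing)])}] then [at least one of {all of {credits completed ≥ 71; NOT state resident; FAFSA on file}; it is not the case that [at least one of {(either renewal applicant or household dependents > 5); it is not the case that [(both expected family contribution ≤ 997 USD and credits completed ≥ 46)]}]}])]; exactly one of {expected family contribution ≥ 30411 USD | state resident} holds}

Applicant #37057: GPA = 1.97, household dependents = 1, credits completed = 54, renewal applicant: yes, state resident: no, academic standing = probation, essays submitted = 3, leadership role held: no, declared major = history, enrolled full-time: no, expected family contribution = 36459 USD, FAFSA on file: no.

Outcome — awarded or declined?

Atomic conditions:
  essays submitted ≥ 3: 3 ≥ 3 is true
  NOT leadership role held: no → true
  academic standing = warning: probation == warning is false
  enrolled full-time: no → false
  GPA ≤ 2.6: 1.97 ≤ 2.6 is true
  FAFSA on file: no → false
  declared major = nursing: history == nursing is false
  credits completed ≥ 71: 54 ≥ 71 is false
  NOT state resident: no → true
  renewal applicant: yes → true
  household dependents > 5: 1 > 5 is false
  expected family contribution ≤ 997 USD: 36459 ≤ 997 is false
  credits completed ≥ 46: 54 ≥ 46 is true
  expected family contribution ≥ 30411 USD: 36459 ≥ 30411 is true
  state resident: no → false
Combine:
[1.1.1.1.1] true AND true = true
[1.1.1.1] NOT true = false
[1.1.1.2] false OR false = false
[1.1.1.3.2] false OR false = false
[1.1.1.3] true → false = false
[1.1.1] false OR false OR false = false
[1.1.2.1] false AND true AND false = false
[1.1.2.2.1.1] true OR false = true
[1.1.2.2.1.2.1] false AND true = false
[1.1.2.2.1.2] NOT false = true
[1.1.2.2.1] true OR true = true
[1.1.2.2] NOT true = false
[1.1.2] false OR false = false
[1.1] false → false (antecedent false ⇒ implication holds) = true
[1] NOT true = false
[2] exactly-one(true, false) = true
[root] false AND true = false
Overall: false → declined

Declined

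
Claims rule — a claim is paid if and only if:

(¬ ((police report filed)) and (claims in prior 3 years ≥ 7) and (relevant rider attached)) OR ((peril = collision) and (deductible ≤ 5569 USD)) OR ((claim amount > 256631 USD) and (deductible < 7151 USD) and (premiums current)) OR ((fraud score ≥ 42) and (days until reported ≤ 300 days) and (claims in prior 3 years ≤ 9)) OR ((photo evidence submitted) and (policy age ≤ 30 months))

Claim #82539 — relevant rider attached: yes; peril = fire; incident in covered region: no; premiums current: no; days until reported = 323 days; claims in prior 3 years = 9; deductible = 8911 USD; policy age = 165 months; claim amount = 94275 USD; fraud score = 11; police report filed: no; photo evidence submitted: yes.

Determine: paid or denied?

Atomic conditions:
  police report filed: no → false
  claims in prior 3 years ≥ 7: 9 ≥ 7 is true
  relevant rider attached: yes → true
  peril = collision: fire == collision is false
  deductible ≤ 5569 USD: 8911 ≤ 5569 is false
  claim amount > 256631 USD: 94275 > 256631 is false
  deductible < 7151 USD: 8911 < 7151 is false
  premiums current: no → false
  fraud score ≥ 42: 11 ≥ 42 is false
  days until reported ≤ 300 days: 323 ≤ 300 is false
  claims in prior 3 years ≤ 9: 9 ≤ 9 is true
  photo evidence submitted: yes → true
  policy age ≤ 30 months: 165 ≤ 30 is false
Combine:
[1.1] NOT false = true
[1] true AND true AND true = true
[2] false AND false = false
[3] false AND false AND false = false
[4] false AND false AND true = false
[5] true AND false = false
[root] true OR false OR false OR false OR false = true
Overall: true → paid

Paid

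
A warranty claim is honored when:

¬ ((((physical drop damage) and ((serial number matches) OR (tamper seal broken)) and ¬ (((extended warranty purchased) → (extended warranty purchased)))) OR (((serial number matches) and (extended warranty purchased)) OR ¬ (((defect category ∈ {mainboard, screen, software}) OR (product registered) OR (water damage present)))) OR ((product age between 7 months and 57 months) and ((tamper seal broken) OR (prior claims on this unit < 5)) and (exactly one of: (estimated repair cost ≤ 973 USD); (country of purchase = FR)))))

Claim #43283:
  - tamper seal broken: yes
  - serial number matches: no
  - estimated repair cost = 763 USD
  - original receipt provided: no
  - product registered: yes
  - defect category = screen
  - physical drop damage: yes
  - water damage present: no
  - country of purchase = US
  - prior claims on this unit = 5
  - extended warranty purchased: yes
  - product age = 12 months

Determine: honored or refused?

Refused

Atomic conditions:
  physical drop damage: yes → true
  serial number matches: no → false
  tamper seal broken: yes → true
  extended warranty purchased: yes → true
  defect category ∈ {mainboard, screen, software}: screen is in the set → true
  product registered: yes → true
  water damage present: no → false
  product age between 7 months and 57 months: 12 in [7, 57] is true
  prior claims on this unit < 5: 5 < 5 is false
  estimated repair cost ≤ 973 USD: 763 ≤ 973 is true
  country of purchase = FR: US == FR is false
Combine:
[1.1.2] false OR true = true
[1.1.3.1] true → true = true
[1.1.3] NOT true = false
[1.1] true AND true AND false = false
[1.2.1] false AND true = false
[1.2.2.1] true OR true OR false = true
[1.2.2] NOT true = false
[1.2] false OR false = false
[1.3.2] true OR false = true
[1.3.3] exactly-one(true, false) = true
[1.3] true AND true AND true = true
[1] false OR false OR true = true
[root] NOT true = false
Overall: false → refused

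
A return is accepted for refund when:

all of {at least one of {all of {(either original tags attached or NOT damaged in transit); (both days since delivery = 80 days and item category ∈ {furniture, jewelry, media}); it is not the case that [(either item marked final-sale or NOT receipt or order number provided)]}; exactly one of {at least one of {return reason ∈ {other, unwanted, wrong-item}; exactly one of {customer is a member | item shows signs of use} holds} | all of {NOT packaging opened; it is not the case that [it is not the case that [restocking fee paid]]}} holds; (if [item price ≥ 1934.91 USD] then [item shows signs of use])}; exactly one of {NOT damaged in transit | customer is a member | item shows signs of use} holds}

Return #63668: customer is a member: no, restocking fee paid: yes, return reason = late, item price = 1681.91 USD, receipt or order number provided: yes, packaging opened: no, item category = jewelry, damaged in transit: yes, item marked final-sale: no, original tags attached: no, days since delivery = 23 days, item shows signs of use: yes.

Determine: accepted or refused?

Atomic conditions:
  original tags attached: no → false
  NOT damaged in transit: yes → false
  days since delivery = 80 days: 23 == 80 is false
  item category ∈ {furniture, jewelry, media}: jewelry is in the set → true
  item marked final-sale: no → false
  NOT receipt or order number provided: yes → false
  return reason ∈ {other, unwanted, wrong-item}: late is not in the set → false
  customer is a member: no → false
  item shows signs of use: yes → true
  NOT packaging opened: no → true
  restocking fee paid: yes → true
  item price ≥ 1934.91 USD: 1681.91 ≥ 1934.91 is false
Combine:
[1.1.1] false OR false = false
[1.1.2] false AND true = false
[1.1.3.1] false OR false = false
[1.1.3] NOT false = true
[1.1] false AND false AND true = false
[1.2.1.2] exactly-one(false, true) = true
[1.2.1] false OR true = true
[1.2.2.2.1] NOT true = false
[1.2.2.2] NOT false = true
[1.2.2] true AND true = true
[1.2] exactly-one(true, true) = false
[1.3] false → true (antecedent false ⇒ implication holds) = true
[1] false OR false OR true = true
[2] exactly-one(false, false, true) = true
[root] true AND true = true
Overall: true → accepted

Accepted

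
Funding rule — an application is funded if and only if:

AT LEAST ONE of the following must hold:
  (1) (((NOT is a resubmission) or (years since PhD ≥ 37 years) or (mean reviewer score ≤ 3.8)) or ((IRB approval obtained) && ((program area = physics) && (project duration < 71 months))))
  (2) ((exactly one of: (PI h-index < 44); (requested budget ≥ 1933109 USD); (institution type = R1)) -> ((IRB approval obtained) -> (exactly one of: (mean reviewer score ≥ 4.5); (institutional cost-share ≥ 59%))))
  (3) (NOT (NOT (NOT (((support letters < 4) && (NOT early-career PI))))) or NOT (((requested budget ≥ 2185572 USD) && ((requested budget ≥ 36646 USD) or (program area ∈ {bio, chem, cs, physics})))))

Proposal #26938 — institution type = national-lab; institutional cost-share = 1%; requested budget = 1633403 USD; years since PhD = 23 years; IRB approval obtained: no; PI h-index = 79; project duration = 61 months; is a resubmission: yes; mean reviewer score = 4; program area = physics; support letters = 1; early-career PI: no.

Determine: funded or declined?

Atomic conditions:
  NOT is a resubmission: yes → false
  years since PhD ≥ 37 years: 23 ≥ 37 is false
  mean reviewer score ≤ 3.8: 4 ≤ 3.8 is false
  IRB approval obtained: no → false
  program area = physics: physics == physics is true
  project duration < 71 months: 61 < 71 is true
  PI h-index < 44: 79 < 44 is false
  requested budget ≥ 1933109 USD: 1633403 ≥ 1933109 is false
  institution type = R1: national-lab == R1 is false
  mean reviewer score ≥ 4.5: 4 ≥ 4.5 is false
  institutional cost-share ≥ 59%: 1 ≥ 59 is false
  support letters < 4: 1 < 4 is true
  NOT early-career PI: no → true
  requested budget ≥ 2185572 USD: 1633403 ≥ 2185572 is false
  requested budget ≥ 36646 USD: 1633403 ≥ 36646 is true
  program area ∈ {bio, chem, cs, physics}: physics is in the set → true
Combine:
[1.1] false OR false OR false = false
[1.2.2] true AND true = true
[1.2] false AND true = false
[1] false OR false = false
[2.1] exactly-one(false, false, false) = false
[2.2.2] exactly-one(false, false) = false
[2.2] false → false (antecedent false ⇒ implication holds) = true
[2] false → true (antecedent false ⇒ implication holds) = true
[3.1.1.1.1] true AND true = true
[3.1.1.1] NOT true = false
[3.1.1] NOT false = true
[3.1] NOT true = false
[3.2.1.2] true OR true = true
[3.2.1] false AND true = false
[3.2] NOT false = true
[3] false OR true = true
[root] false OR true OR true = true
Overall: true → funded

Funded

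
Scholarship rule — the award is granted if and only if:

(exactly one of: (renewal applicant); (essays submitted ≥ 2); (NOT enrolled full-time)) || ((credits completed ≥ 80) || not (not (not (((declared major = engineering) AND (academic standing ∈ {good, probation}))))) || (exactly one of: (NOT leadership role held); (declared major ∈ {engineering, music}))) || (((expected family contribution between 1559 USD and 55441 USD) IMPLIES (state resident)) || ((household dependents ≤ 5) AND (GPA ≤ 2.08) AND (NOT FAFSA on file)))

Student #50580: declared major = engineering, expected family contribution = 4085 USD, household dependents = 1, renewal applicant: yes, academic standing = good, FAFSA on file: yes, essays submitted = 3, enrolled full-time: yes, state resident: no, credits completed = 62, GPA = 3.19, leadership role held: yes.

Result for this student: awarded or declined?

Atomic conditions:
  renewal applicant: yes → true
  essays submitted ≥ 2: 3 ≥ 2 is true
  NOT enrolled full-time: yes → false
  credits completed ≥ 80: 62 ≥ 80 is false
  declared major = engineering: engineering == engineering is true
  academic standing ∈ {good, probation}: good is in the set → true
  NOT leadership role held: yes → false
  declared major ∈ {engineering, music}: engineering is in the set → true
  expected family contribution between 1559 USD and 55441 USD: 4085 in [1559, 55441] is true
  state resident: no → false
  household dependents ≤ 5: 1 ≤ 5 is true
  GPA ≤ 2.08: 3.19 ≤ 2.08 is false
  NOT FAFSA on file: yes → false
Combine:
[1] exactly-one(true, true, false) = false
[2.2.1.1.1] true AND true = true
[2.2.1.1] NOT true = false
[2.2.1] NOT false = true
[2.2] NOT true = false
[2.3] exactly-one(false, true) = true
[2] false OR false OR true = true
[3.1] true → false = false
[3.2] true AND false AND false = false
[3] false OR false = false
[root] false OR true OR false = true
Overall: true → awarded

Awarded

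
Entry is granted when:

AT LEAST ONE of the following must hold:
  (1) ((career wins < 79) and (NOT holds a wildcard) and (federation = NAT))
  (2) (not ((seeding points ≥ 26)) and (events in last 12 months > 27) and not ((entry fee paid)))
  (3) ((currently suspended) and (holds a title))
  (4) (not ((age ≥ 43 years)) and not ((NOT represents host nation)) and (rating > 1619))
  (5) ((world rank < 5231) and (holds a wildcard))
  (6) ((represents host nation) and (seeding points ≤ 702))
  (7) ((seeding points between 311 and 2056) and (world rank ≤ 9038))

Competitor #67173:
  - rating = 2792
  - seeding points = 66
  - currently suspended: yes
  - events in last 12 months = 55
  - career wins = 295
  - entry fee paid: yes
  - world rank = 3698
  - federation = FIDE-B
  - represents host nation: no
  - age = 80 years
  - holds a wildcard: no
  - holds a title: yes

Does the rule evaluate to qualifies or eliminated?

Atomic conditions:
  career wins < 79: 295 < 79 is false
  NOT holds a wildcard: no → true
  federation = NAT: FIDE-B == NAT is false
  seeding points ≥ 26: 66 ≥ 26 is true
  events in last 12 months > 27: 55 > 27 is true
  entry fee paid: yes → true
  currently suspended: yes → true
  holds a title: yes → true
  age ≥ 43 years: 80 ≥ 43 is true
  NOT represents host nation: no → true
  rating > 1619: 2792 > 1619 is true
  world rank < 5231: 3698 < 5231 is true
  holds a wildcard: no → false
  represents host nation: no → false
  seeding points ≤ 702: 66 ≤ 702 is true
  seeding points between 311 and 2056: 66 in [311, 2056] is false
  world rank ≤ 9038: 3698 ≤ 9038 is true
Combine:
[1] false AND true AND false = false
[2.1] NOT true = false
[2.3] NOT true = false
[2] false AND true AND false = false
[3] true AND true = true
[4.1] NOT true = false
[4.2] NOT true = false
[4] false AND false AND true = false
[5] true AND false = false
[6] false AND true = false
[7] false AND true = false
[root] false OR false OR true OR false OR false OR false OR false = true
Overall: true → qualifies

Qualifies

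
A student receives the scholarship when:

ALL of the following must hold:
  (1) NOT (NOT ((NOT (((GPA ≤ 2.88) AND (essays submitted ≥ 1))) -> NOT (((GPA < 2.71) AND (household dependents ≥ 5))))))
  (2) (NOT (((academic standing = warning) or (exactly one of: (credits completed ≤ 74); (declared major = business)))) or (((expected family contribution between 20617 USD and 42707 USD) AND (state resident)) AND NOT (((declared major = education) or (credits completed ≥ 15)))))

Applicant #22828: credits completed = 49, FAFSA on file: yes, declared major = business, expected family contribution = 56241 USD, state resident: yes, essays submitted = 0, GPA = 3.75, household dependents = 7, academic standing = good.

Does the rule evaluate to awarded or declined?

Atomic conditions:
  GPA ≤ 2.88: 3.75 ≤ 2.88 is false
  essays submitted ≥ 1: 0 ≥ 1 is false
  GPA < 2.71: 3.75 < 2.71 is false
  household dependents ≥ 5: 7 ≥ 5 is true
  academic standing = warning: good == warning is false
  credits completed ≤ 74: 49 ≤ 74 is true
  declared major = business: business == business is true
  expected family contribution between 20617 USD and 42707 USD: 56241 in [20617, 42707] is false
  state resident: yes → true
  declared major = education: business == education is false
  credits completed ≥ 15: 49 ≥ 15 is true
Combine:
[1.1.1.1.1] false AND false = false
[1.1.1.1] NOT false = true
[1.1.1.2.1] false AND true = false
[1.1.1.2] NOT false = true
[1.1.1] true → true = true
[1.1] NOT true = false
[1] NOT false = true
[2.1.1.2] exactly-one(true, true) = false
[2.1.1] false OR false = false
[2.1] NOT false = true
[2.2.1] false AND true = false
[2.2.2.1] false OR true = true
[2.2.2] NOT true = false
[2.2] false AND false = false
[2] true OR false = true
[root] true AND true = true
Overall: true → awarded

Awarded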